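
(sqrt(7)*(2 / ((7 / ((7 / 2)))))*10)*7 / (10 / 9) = 166.68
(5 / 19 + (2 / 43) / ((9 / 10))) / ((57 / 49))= 113435 / 419121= 0.27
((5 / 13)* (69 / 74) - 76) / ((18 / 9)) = -72767 / 1924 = -37.82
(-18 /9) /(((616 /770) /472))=-1180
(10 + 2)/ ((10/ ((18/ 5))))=108/ 25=4.32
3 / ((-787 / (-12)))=36 / 787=0.05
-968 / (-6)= 484 / 3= 161.33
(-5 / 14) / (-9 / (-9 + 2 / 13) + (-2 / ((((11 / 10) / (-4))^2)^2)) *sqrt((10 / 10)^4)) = 8418575 / 8219218042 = 0.00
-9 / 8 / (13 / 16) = -18 / 13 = -1.38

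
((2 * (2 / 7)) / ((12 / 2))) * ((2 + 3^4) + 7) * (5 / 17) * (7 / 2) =150 / 17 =8.82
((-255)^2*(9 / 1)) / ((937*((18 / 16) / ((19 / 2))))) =4941900 / 937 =5274.17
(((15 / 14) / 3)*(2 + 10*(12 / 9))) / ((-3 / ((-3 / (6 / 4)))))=230 / 63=3.65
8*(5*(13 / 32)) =16.25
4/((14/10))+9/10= 263/70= 3.76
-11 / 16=-0.69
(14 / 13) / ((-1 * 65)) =-14 / 845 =-0.02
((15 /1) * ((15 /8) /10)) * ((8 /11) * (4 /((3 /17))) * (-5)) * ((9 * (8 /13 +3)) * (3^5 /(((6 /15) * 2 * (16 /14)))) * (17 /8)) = -77978305125 /18304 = -4260178.38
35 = 35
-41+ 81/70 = -2789/70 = -39.84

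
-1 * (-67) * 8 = 536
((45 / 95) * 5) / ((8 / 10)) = 225 / 76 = 2.96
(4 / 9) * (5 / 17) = 20 / 153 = 0.13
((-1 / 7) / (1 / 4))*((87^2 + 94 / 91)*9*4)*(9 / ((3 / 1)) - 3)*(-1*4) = 0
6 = 6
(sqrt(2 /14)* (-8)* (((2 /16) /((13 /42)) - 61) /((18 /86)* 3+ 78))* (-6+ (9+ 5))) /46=0.41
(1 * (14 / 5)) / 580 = 7 / 1450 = 0.00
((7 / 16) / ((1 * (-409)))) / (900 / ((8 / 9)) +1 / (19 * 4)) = -19 / 17984548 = -0.00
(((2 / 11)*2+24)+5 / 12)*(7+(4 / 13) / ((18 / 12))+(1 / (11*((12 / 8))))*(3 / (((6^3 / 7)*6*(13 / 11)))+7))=2312744195 / 12231648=189.08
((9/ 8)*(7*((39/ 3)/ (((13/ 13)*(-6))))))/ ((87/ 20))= -455/ 116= -3.92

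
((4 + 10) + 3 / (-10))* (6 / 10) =411 / 50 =8.22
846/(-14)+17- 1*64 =-752/7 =-107.43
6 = 6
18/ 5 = 3.60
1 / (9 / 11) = 11 / 9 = 1.22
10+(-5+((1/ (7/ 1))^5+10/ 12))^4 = 32201181496289306383681/ 103410777121705153296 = 311.39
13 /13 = 1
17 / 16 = 1.06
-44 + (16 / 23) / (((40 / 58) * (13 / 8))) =-64852 / 1495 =-43.38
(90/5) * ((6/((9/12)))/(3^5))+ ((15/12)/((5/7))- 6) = -3.66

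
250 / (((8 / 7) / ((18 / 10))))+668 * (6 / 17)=629.51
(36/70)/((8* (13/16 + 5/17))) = 612/10535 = 0.06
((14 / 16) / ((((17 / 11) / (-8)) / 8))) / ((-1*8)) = 77 / 17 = 4.53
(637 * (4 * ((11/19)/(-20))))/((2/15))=-21021/38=-553.18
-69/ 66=-23/ 22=-1.05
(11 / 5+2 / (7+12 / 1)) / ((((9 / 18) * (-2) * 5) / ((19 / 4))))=-219 / 100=-2.19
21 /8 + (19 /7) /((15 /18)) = 1647 /280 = 5.88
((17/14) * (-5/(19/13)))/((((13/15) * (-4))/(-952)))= -21675/19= -1140.79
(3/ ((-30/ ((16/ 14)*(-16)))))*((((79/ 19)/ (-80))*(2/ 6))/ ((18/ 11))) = -1738/ 89775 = -0.02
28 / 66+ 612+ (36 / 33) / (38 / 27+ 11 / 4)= 9078178 / 14817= 612.69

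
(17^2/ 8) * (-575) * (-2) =166175/ 4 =41543.75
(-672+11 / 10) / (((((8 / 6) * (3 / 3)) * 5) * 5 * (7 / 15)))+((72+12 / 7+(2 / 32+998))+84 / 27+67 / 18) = 1242577 / 1200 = 1035.48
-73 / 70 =-1.04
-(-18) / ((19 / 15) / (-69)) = -18630 / 19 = -980.53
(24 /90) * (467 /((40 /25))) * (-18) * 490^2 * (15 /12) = -420475125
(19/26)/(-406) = -19/10556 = -0.00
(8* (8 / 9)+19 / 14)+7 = 1949 / 126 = 15.47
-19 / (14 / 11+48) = -209 / 542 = -0.39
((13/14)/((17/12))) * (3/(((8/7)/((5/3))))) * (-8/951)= -130/5389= -0.02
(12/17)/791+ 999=13433565/13447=999.00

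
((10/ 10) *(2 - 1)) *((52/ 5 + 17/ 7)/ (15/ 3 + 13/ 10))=898/ 441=2.04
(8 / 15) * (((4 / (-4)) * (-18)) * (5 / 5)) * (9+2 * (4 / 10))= 94.08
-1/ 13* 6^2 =-36/ 13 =-2.77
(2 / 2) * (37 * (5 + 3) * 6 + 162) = 1938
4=4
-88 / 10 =-44 / 5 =-8.80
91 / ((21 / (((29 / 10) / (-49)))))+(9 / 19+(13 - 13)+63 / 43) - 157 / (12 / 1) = -9128321 / 800660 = -11.40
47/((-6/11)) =-517/6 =-86.17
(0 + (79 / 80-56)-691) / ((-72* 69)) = 59681 / 397440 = 0.15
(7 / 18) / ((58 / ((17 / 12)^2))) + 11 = 1655719 / 150336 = 11.01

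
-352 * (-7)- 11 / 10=24629 / 10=2462.90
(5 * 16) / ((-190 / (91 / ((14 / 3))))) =-8.21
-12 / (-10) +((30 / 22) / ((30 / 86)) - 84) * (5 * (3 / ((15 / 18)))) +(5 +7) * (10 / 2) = -75924 / 55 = -1380.44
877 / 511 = 1.72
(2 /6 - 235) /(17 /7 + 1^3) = -616 /9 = -68.44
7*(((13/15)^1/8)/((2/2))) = 91/120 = 0.76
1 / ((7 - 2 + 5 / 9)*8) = 9 / 400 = 0.02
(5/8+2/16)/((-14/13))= -0.70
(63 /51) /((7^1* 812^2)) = 0.00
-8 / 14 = -4 / 7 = -0.57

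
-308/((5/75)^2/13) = -900900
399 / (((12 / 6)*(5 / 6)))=1197 / 5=239.40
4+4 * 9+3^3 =67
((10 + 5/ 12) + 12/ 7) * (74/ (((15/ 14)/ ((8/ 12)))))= 75406/ 135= 558.56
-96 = -96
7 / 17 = 0.41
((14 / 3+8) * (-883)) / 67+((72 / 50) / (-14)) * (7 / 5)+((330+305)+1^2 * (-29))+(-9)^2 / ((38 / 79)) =579834391 / 954750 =607.32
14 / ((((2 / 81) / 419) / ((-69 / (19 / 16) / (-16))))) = 16392537 / 19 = 862765.11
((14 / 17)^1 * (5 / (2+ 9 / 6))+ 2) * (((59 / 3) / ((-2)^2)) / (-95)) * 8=-2124 / 1615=-1.32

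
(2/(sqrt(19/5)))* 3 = 6* sqrt(95)/19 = 3.08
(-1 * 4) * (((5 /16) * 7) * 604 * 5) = -26425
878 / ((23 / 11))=9658 / 23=419.91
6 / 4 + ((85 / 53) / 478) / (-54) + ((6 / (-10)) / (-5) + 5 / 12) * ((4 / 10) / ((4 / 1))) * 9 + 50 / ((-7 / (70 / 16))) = -29.27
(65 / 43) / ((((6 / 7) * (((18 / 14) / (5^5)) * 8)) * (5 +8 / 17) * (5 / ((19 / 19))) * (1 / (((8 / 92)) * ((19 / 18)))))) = 642971875 / 357606576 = 1.80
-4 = -4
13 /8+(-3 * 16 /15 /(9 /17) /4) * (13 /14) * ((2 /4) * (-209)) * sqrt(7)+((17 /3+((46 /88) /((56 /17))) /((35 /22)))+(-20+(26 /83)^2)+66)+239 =680.44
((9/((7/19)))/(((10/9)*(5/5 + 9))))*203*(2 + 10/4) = 401679/200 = 2008.40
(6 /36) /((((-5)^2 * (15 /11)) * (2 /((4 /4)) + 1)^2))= 11 /20250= 0.00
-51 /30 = -17 /10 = -1.70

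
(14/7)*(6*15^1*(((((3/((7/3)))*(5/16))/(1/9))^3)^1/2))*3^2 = 38299.76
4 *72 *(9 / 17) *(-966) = -2503872 / 17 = -147286.59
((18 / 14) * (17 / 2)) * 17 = 2601 / 14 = 185.79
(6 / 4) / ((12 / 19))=2.38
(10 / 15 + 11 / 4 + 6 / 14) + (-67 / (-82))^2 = 159308 / 35301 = 4.51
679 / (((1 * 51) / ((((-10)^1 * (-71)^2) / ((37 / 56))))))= -1916789840 / 1887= -1015786.88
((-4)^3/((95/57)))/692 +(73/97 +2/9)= 694211/755145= 0.92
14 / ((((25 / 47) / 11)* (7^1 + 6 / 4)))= 14476 / 425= 34.06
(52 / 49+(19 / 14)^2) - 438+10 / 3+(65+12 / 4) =-213893 / 588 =-363.76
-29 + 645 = 616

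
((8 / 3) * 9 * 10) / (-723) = -80 / 241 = -0.33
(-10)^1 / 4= -5 / 2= -2.50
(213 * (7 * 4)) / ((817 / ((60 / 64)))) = 22365 / 3268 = 6.84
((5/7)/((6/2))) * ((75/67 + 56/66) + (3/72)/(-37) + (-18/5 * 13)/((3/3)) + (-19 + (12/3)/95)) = -440678503/29014216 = -15.19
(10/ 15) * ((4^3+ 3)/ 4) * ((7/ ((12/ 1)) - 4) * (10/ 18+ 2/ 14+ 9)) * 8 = -1678417/ 567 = -2960.17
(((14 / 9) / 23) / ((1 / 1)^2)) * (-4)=-56 / 207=-0.27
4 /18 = 2 /9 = 0.22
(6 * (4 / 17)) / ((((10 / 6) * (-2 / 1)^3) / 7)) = -63 / 85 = -0.74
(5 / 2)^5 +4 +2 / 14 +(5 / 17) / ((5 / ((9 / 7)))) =387939 / 3808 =101.87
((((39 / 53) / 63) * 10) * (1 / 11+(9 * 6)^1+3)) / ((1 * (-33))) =-81640 / 404019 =-0.20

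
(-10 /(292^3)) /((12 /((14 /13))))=-35 /970986432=-0.00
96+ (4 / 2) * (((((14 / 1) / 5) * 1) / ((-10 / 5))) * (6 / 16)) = 1899 / 20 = 94.95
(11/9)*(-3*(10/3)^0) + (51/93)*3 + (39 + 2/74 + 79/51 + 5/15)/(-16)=-1071277/233988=-4.58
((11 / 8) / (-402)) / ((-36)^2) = -11 / 4167936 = -0.00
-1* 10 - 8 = -18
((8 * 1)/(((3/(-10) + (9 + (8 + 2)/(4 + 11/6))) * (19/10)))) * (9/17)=5600/26163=0.21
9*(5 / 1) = 45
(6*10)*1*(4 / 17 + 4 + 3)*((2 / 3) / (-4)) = -1230 / 17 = -72.35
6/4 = 3/2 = 1.50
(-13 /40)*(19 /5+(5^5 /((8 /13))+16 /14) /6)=-6190509 /22400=-276.36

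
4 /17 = 0.24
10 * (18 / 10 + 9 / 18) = 23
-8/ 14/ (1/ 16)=-64/ 7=-9.14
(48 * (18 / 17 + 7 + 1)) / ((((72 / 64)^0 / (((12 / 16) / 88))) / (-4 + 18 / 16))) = -1449 / 136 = -10.65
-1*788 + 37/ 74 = -1575/ 2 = -787.50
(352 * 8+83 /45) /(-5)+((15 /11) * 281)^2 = 3982057462 /27225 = 146264.74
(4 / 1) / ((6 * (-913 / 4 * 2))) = -4 / 2739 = -0.00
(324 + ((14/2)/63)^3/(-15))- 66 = 2821229/10935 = 258.00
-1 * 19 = -19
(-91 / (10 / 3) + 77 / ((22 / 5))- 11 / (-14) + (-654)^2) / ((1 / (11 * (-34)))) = -5598684443 / 35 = -159962412.66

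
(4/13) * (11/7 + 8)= 268/91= 2.95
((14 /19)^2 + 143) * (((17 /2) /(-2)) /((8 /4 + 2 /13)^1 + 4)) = -11451999 /115520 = -99.13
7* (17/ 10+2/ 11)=1449/ 110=13.17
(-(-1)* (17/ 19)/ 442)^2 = 1/ 244036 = 0.00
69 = 69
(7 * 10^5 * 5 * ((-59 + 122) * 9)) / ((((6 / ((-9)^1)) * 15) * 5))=-39690000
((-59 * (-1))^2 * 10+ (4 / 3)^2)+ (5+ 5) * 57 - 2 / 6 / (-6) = 212291 / 6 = 35381.83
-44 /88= -1 /2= -0.50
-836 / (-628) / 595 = 209 / 93415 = 0.00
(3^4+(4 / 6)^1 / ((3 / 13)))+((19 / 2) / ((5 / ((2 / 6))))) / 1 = 7607 / 90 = 84.52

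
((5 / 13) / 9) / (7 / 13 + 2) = 5 / 297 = 0.02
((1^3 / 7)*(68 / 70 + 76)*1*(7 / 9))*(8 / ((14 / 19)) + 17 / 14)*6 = 151762 / 245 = 619.44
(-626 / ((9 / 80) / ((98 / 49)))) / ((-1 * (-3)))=-100160 / 27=-3709.63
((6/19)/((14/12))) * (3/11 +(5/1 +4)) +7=13913/1463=9.51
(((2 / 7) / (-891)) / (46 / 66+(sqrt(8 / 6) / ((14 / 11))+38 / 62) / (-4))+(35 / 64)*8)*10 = 473298342475 / 10820013588- 4651240*sqrt(3) / 2705003397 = 43.74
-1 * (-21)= 21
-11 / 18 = -0.61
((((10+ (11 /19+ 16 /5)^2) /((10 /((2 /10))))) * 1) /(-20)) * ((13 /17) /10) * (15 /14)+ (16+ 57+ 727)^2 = 640000.00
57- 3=54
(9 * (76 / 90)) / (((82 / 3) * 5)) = 57 / 1025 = 0.06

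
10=10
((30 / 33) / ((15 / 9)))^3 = 216 / 1331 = 0.16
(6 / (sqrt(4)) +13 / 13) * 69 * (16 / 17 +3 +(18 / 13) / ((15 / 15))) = 324852 / 221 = 1469.92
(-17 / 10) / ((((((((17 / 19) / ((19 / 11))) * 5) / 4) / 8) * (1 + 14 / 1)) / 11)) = -5776 / 375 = -15.40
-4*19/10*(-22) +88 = 1276/5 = 255.20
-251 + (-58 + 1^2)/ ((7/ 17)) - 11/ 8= -21885/ 56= -390.80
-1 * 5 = -5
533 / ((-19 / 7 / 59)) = -220129 / 19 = -11585.74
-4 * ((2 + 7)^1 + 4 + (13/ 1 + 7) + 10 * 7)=-412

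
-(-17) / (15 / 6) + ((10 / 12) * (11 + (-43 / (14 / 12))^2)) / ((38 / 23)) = 38964073 / 55860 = 697.53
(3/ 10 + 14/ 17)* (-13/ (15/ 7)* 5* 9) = -306.72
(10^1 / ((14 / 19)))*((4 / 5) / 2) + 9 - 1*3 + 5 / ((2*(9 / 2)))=755 / 63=11.98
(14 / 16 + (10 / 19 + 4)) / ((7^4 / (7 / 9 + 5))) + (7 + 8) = 12327803 / 821142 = 15.01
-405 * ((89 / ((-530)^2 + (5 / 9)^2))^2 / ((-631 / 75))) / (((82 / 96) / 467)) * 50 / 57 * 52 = 3774445676519040 / 31319723390221097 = 0.12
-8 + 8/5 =-32/5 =-6.40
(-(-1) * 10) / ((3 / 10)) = 100 / 3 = 33.33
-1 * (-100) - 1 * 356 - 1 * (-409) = 153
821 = 821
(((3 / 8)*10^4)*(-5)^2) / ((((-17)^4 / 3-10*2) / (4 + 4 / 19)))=14.19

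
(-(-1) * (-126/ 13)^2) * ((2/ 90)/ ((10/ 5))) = 882/ 845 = 1.04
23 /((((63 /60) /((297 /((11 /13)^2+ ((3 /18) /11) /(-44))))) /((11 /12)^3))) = 6886057607 /983402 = 7002.28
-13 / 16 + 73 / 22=441 / 176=2.51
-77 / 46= -1.67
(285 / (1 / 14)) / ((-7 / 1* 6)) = -95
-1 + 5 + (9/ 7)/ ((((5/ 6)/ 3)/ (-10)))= -296/ 7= -42.29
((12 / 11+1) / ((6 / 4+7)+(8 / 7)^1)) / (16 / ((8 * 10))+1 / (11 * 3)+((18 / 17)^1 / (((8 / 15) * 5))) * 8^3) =2737 / 2568987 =0.00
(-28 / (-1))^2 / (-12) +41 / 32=-6149 / 96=-64.05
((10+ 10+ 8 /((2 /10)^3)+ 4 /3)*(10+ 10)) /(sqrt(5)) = 12256*sqrt(5) /3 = 9135.08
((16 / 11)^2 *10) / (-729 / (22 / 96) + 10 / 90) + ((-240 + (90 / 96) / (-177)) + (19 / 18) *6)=-2292455998313 / 9810294384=-233.68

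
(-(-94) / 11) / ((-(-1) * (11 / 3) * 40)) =141 / 2420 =0.06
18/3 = 6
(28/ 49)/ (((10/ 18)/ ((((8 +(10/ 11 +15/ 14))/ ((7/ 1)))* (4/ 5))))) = 110664/ 94325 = 1.17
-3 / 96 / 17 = -1 / 544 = -0.00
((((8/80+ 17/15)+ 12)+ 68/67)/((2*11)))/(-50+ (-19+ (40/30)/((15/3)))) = -28639/3039388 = -0.01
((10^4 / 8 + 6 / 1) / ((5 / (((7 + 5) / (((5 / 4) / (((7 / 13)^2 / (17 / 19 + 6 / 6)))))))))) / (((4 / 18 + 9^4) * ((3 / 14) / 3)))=196448448 / 249490475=0.79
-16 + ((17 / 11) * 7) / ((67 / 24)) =-8936 / 737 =-12.12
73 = 73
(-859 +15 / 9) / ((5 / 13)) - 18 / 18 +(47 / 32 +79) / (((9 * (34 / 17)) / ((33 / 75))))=-6416927 / 2880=-2228.10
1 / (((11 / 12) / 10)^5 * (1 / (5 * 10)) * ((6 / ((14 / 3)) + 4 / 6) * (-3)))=-1318945.93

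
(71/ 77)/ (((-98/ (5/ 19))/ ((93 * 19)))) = -33015/ 7546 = -4.38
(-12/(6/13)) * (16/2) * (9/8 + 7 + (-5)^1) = -650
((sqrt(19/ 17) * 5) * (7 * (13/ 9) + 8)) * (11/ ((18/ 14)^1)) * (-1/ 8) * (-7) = 439285 * sqrt(323)/ 11016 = 716.68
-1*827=-827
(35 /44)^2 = 1225 /1936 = 0.63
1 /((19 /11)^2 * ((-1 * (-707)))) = 121 /255227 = 0.00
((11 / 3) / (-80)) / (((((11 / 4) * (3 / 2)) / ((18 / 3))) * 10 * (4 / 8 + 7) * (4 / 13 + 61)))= -13 / 896625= -0.00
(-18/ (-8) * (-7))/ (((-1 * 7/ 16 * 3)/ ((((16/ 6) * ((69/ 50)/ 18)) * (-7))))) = -17.17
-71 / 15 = -4.73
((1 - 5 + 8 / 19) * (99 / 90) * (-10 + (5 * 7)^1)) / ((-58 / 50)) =84.85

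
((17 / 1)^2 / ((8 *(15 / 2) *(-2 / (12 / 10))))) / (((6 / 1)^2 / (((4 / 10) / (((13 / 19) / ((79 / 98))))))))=-433789 / 11466000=-0.04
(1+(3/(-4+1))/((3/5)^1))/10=-1/15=-0.07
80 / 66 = 40 / 33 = 1.21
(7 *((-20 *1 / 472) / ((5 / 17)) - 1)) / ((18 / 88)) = -2310 / 59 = -39.15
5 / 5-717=-716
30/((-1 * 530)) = -3/53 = -0.06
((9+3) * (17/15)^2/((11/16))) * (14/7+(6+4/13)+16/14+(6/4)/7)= 16267232/75075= 216.68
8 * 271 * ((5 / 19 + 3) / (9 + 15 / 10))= 268832 / 399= 673.76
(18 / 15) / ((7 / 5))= 6 / 7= 0.86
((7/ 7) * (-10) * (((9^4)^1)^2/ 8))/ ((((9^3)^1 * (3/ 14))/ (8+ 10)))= -6200145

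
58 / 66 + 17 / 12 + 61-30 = 1465 / 44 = 33.30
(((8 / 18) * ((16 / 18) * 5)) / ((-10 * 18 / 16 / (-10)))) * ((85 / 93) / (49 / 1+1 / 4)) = 435200 / 13356009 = 0.03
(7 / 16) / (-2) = -0.22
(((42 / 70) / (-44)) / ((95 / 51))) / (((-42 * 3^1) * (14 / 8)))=17 / 512050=0.00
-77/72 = -1.07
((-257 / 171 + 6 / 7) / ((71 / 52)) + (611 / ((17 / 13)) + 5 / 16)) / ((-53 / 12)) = -10797118439 / 102097716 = -105.75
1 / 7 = 0.14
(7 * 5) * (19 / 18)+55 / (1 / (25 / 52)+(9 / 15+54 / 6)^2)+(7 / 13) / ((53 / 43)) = 554650709 / 14609556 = 37.96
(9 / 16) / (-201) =-3 / 1072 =-0.00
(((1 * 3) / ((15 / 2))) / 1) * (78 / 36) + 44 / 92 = 464 / 345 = 1.34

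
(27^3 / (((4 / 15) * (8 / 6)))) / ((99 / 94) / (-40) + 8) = 208147725 / 29981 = 6942.65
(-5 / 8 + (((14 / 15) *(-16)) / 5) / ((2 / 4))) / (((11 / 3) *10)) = -3959 / 22000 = -0.18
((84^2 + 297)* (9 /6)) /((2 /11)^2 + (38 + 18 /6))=889713 /3310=268.80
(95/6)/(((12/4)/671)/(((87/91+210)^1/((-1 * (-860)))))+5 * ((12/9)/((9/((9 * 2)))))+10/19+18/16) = 10333574460/9791578939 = 1.06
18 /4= 9 /2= 4.50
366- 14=352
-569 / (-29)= 569 / 29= 19.62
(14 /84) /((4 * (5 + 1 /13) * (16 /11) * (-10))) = -13 /23040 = -0.00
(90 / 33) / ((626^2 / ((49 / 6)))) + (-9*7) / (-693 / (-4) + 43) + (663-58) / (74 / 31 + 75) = 67326293161247 / 8945151635860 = 7.53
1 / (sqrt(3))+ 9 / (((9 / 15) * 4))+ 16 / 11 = sqrt(3) / 3+ 229 / 44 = 5.78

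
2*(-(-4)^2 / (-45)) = 0.71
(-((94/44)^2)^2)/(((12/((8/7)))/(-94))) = 229345007/1229844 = 186.48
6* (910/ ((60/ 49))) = 4459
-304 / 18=-152 / 9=-16.89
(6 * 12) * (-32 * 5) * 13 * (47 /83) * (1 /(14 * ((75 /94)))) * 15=-66163968 /581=-113879.46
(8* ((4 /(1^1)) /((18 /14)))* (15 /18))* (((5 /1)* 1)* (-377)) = -1055600 /27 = -39096.30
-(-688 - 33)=721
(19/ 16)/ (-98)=-19/ 1568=-0.01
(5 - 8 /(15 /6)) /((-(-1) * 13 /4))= 0.55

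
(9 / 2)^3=91.12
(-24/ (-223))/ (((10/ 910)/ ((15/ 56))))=585/ 223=2.62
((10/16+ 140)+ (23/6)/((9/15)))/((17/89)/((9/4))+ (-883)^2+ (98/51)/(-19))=60857399/322757556712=0.00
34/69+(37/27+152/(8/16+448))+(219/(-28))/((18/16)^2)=-24977/6279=-3.98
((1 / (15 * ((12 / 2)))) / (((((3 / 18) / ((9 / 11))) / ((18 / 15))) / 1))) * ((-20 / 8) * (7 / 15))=-21 / 275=-0.08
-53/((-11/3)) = 159/11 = 14.45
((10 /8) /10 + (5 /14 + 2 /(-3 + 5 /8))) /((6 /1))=-383 /6384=-0.06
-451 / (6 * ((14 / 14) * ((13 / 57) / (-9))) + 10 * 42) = -77121 / 71794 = -1.07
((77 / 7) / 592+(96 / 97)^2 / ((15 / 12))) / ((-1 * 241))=-0.00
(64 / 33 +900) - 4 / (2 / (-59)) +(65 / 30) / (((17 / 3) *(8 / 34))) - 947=19685 / 264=74.56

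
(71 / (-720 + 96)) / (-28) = 71 / 17472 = 0.00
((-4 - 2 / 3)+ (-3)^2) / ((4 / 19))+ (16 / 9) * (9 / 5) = 1427 / 60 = 23.78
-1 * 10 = -10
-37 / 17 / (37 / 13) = -13 / 17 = -0.76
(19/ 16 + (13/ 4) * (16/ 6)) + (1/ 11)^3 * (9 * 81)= 664555/ 63888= 10.40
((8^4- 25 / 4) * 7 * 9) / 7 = 147231 / 4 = 36807.75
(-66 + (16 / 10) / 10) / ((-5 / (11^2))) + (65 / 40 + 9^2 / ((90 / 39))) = 1630053 / 1000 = 1630.05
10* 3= 30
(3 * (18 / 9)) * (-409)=-2454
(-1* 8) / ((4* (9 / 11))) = -22 / 9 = -2.44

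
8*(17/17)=8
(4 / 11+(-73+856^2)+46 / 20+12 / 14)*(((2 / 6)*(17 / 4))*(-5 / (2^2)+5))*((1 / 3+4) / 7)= 2409513.41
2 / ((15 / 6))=4 / 5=0.80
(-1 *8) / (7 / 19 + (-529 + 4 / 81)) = 0.02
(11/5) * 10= 22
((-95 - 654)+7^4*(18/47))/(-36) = -8015/1692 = -4.74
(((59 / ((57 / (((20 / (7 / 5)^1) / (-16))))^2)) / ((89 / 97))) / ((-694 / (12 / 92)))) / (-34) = 0.00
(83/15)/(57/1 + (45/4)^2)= 1328/44055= 0.03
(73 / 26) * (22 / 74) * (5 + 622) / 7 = 503481 / 6734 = 74.77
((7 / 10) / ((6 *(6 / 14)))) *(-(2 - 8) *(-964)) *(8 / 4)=-47236 / 15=-3149.07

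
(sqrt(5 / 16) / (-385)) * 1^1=-0.00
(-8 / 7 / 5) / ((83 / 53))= -424 / 2905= -0.15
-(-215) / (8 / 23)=4945 / 8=618.12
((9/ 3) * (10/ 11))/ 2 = 15/ 11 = 1.36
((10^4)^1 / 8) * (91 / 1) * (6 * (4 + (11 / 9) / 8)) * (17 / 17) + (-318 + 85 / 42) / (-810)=96421907021 / 34020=2834271.22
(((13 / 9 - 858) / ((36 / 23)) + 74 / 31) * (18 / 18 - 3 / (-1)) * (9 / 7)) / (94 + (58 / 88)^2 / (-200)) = -2118967875200 / 71081307927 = -29.81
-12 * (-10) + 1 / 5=601 / 5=120.20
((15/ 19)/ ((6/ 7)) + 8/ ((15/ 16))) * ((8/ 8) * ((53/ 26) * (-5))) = -285617/ 2964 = -96.36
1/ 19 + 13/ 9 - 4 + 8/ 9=-1.61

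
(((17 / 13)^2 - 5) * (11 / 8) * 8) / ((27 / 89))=-119.29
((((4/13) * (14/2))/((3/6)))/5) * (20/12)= 56/39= 1.44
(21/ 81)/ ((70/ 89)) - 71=-19081/ 270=-70.67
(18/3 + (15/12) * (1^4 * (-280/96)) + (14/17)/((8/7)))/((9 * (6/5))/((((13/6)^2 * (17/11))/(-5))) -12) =-424021/2681280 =-0.16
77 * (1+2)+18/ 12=465/ 2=232.50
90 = 90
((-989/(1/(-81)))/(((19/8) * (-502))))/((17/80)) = -316.20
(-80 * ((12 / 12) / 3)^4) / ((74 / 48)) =-640 / 999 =-0.64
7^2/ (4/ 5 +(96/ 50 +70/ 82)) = 50225/ 3663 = 13.71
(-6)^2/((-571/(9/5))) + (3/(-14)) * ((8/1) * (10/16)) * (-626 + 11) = 26332839/39970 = 658.82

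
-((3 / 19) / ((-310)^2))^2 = -9 / 3333910810000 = -0.00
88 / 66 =4 / 3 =1.33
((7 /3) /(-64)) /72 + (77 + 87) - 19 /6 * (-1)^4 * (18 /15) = 11072989 /69120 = 160.20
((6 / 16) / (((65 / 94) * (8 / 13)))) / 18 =47 / 960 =0.05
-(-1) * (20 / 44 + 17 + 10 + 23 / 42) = 12937 / 462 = 28.00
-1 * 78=-78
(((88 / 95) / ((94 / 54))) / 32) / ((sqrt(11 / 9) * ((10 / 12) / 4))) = 486 * sqrt(11) / 22325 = 0.07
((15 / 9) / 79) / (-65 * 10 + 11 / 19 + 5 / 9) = -285 / 8765524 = -0.00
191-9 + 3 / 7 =1277 / 7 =182.43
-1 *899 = -899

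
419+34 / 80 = 16777 / 40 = 419.42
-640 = -640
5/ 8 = 0.62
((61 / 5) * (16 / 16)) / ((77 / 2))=122 / 385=0.32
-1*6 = -6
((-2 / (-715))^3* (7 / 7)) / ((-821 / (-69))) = 552 / 300096743375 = 0.00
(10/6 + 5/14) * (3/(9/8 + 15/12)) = 340/133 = 2.56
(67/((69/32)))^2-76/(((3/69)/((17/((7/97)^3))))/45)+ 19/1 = -5810535080806775/1633023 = -3558146505.47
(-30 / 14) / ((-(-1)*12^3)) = -5 / 4032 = -0.00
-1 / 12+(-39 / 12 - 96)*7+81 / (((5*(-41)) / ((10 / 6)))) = -171091 / 246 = -695.49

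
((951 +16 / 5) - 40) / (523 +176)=4571 / 3495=1.31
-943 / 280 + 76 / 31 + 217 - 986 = -6682873 / 8680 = -769.92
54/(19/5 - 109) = -135/263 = -0.51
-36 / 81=-4 / 9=-0.44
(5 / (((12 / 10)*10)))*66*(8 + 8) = 440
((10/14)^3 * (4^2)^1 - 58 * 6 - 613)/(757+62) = -327623/280917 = -1.17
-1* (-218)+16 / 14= 1534 / 7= 219.14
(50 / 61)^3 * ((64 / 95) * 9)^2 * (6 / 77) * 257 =405.43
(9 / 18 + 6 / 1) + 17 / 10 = 41 / 5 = 8.20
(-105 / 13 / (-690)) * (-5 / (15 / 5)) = -35 / 1794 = -0.02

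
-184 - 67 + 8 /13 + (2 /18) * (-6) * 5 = -9895 /39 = -253.72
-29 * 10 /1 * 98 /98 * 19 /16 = -2755 /8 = -344.38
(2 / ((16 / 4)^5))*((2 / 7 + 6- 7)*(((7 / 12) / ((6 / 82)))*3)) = -205 / 6144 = -0.03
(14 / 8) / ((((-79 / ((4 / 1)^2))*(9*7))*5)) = -4 / 3555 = -0.00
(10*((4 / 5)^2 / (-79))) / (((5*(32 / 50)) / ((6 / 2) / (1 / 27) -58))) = -46 / 79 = -0.58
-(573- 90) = -483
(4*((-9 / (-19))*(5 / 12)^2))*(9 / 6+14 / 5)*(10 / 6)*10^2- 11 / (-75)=672293 / 2850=235.89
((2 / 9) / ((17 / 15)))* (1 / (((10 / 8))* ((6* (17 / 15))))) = 20 / 867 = 0.02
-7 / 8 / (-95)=7 / 760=0.01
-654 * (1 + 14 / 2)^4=-2678784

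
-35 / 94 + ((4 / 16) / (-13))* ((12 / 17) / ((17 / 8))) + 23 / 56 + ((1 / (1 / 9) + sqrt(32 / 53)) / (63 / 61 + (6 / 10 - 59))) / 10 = 0.01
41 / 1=41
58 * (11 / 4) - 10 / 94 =14983 / 94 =159.39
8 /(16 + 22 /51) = 204 /419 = 0.49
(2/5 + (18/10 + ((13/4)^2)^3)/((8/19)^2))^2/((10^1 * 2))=76146958020002218969/34359738368000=2216168.16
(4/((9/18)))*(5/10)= 4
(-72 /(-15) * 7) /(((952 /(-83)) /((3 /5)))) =-747 /425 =-1.76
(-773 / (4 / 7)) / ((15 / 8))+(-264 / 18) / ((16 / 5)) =-14521 / 20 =-726.05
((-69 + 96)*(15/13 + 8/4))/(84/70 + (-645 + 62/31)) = -5535/41717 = -0.13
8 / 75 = 0.11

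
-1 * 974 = -974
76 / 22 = 3.45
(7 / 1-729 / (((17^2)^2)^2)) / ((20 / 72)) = 878945424444 / 34878787205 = 25.20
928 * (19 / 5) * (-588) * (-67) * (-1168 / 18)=-135221359616 / 15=-9014757307.73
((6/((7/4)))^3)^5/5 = 504857282956046106624/23737807549715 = 21268067.07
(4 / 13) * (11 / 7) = 44 / 91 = 0.48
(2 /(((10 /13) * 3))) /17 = 13 /255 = 0.05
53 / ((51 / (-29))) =-1537 / 51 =-30.14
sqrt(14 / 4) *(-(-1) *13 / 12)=13 *sqrt(14) / 24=2.03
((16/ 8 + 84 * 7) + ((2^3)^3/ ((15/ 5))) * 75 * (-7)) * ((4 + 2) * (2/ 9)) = -118680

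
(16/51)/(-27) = -16/1377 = -0.01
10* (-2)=-20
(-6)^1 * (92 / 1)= -552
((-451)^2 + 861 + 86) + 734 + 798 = 205880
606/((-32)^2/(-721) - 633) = -436926/457417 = -0.96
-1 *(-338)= 338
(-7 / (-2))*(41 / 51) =287 / 102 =2.81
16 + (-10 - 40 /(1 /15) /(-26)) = 378 /13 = 29.08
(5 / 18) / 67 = 5 / 1206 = 0.00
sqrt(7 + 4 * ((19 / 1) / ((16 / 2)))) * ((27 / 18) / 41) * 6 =9 * sqrt(66) / 82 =0.89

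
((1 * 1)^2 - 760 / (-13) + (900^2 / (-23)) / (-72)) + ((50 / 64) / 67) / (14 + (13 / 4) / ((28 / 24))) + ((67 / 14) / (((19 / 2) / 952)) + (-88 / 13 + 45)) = 1066.40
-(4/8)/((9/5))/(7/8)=-20/63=-0.32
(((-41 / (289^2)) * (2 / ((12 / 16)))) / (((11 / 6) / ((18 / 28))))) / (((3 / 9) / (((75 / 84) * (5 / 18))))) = -15375 / 45017819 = -0.00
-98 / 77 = -14 / 11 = -1.27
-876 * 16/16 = -876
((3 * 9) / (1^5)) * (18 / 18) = 27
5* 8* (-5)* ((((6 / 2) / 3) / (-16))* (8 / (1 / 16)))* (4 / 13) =6400 / 13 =492.31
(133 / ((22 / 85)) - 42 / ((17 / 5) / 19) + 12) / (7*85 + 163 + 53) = 108893 / 303314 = 0.36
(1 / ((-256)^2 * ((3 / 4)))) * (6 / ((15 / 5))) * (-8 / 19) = -1 / 58368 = -0.00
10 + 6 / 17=176 / 17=10.35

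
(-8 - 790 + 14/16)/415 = -6377/3320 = -1.92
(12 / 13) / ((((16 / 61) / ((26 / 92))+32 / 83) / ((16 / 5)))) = 15189 / 6755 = 2.25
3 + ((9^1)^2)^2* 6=39369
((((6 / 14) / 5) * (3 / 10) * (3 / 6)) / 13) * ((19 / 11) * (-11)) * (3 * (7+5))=-1539 / 2275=-0.68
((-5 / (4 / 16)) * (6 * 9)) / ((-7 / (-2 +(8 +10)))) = 2468.57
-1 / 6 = -0.17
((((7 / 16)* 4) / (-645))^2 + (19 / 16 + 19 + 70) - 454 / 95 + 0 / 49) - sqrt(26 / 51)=2700439309 / 31617900 - sqrt(1326) / 51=84.69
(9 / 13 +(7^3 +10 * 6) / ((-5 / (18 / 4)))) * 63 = -2964843 / 130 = -22806.48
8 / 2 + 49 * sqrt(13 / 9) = 4 + 49 * sqrt(13) / 3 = 62.89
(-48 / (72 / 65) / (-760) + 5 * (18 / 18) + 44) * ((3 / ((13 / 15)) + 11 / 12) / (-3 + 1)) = -7639355 / 71136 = -107.39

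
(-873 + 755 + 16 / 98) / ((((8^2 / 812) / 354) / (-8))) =29637942 / 7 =4233991.71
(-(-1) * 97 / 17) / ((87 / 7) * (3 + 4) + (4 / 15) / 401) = 583455 / 8896253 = 0.07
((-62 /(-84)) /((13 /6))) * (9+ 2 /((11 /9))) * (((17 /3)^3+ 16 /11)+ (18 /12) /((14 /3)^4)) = 129750356501 /195230112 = 664.60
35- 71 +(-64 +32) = -68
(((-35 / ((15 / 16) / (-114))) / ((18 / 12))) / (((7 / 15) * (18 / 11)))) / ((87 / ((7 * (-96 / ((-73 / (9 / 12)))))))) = 1872640 / 6351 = 294.86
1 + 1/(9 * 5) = 46/45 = 1.02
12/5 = 2.40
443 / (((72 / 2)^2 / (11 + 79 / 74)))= 395599 / 95904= 4.12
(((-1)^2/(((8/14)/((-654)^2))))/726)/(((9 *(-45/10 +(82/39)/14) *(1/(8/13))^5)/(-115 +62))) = 1011055230976/8207717375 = 123.18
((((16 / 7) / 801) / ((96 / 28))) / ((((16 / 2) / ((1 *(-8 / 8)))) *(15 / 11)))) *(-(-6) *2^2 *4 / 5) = -88 / 60075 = -0.00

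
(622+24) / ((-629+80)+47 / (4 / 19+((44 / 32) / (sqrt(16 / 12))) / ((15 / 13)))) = -851147304602 / 730790357963-125390202080*sqrt(3) / 2192371073889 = -1.26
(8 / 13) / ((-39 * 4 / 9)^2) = 9 / 4394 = 0.00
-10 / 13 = -0.77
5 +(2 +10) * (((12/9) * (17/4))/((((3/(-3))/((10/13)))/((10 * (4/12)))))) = -6605/39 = -169.36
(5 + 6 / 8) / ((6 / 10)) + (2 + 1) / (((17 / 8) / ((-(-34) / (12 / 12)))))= 691 / 12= 57.58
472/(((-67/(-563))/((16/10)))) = 2125888/335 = 6345.93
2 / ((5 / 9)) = 18 / 5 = 3.60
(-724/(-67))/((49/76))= 55024/3283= 16.76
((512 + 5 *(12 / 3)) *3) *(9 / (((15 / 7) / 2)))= 67032 / 5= 13406.40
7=7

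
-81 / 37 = -2.19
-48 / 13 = -3.69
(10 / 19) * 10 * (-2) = -200 / 19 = -10.53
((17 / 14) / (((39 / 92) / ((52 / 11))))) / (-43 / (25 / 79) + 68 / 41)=-0.10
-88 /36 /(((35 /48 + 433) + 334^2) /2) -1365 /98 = -3144681451 /225771294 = -13.93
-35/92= -0.38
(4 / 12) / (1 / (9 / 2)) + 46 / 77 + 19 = 3249 / 154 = 21.10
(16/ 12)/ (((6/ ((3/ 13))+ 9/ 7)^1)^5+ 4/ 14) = 0.00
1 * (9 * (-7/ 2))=-63/ 2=-31.50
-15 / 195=-1 / 13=-0.08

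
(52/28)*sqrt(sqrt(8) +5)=13*sqrt(2*sqrt(2) +5)/7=5.20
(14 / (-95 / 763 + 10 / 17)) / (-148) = -90797 / 445110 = -0.20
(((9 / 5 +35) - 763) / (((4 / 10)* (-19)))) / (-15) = -6.37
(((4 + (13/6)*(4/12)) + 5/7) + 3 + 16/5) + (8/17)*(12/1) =185107/10710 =17.28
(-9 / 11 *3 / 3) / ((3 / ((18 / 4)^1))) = -27 / 22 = -1.23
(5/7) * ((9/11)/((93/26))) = 390/2387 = 0.16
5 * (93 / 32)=465 / 32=14.53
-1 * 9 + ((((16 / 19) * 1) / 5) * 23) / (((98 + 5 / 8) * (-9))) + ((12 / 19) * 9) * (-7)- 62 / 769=-25354289641 / 518763555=-48.87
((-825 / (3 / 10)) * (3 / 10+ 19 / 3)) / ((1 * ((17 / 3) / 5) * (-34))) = 273625 / 578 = 473.40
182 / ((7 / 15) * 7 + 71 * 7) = 195 / 536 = 0.36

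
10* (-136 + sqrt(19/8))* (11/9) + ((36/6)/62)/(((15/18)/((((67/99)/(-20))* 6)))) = -127535809/76725 + 55* sqrt(38)/18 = -1643.41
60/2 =30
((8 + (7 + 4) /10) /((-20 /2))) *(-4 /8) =91 /200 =0.46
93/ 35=2.66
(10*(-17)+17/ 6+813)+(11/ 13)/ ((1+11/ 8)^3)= 345555917/ 535002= 645.90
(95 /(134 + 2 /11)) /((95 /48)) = 44 /123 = 0.36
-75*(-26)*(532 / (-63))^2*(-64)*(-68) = 16339148800 / 27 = 605153659.26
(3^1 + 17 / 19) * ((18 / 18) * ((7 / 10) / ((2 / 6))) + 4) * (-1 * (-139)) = 313723 / 95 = 3302.35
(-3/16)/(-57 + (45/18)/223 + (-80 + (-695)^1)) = 223/989512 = 0.00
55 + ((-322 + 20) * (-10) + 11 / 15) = 46136 / 15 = 3075.73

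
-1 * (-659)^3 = 286191179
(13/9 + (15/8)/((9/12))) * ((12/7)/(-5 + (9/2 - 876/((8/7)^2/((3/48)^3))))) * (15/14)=-23265280/2131451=-10.92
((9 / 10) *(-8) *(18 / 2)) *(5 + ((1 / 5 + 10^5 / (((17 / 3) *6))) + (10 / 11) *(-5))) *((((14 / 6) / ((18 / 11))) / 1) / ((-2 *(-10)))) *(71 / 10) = -1025290623 / 10625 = -96497.94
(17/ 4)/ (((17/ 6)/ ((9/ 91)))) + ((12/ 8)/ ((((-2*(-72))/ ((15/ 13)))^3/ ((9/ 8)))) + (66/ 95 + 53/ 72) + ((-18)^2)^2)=104977.58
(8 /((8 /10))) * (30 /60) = 5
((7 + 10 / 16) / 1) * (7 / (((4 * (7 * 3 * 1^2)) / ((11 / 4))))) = 671 / 384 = 1.75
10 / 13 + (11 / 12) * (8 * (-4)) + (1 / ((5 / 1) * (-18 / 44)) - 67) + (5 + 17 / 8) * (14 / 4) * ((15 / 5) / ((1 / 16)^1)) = 644054 / 585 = 1100.95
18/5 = 3.60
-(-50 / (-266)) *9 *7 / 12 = -75 / 76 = -0.99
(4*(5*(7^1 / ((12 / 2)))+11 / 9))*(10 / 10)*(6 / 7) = 508 / 21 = 24.19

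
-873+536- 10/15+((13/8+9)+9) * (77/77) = -7633/24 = -318.04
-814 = -814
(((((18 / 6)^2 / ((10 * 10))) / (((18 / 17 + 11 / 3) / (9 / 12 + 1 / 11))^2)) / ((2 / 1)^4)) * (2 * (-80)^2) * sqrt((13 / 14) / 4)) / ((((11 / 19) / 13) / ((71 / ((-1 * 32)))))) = -54.73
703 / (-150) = -703 / 150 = -4.69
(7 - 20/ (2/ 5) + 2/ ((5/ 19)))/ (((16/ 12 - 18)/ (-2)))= -531/ 125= -4.25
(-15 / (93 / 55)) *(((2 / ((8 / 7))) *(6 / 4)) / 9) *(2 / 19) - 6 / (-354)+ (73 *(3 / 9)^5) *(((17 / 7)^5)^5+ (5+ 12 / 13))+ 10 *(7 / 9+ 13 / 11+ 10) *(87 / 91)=1292672945.63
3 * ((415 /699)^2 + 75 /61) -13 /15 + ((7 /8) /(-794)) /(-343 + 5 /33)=13848894299603029 /3569929173811680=3.88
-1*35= -35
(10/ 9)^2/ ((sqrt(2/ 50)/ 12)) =74.07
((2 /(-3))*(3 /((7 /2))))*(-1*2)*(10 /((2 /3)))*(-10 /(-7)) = 1200 /49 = 24.49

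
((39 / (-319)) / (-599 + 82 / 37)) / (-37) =-39 / 7043839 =-0.00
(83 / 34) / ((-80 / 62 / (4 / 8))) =-2573 / 2720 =-0.95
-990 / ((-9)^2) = -110 / 9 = -12.22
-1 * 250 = -250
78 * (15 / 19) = 61.58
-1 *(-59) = 59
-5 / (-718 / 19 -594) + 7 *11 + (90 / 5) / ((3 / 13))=1860715 / 12004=155.01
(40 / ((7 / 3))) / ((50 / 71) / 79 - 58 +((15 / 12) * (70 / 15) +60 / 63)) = -1346160 / 4020953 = -0.33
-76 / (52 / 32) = -608 / 13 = -46.77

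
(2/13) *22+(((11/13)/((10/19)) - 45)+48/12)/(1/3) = -14923/130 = -114.79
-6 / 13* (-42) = 252 / 13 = 19.38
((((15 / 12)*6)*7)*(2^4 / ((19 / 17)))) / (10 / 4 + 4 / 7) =199920 / 817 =244.70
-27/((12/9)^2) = -243/16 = -15.19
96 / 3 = 32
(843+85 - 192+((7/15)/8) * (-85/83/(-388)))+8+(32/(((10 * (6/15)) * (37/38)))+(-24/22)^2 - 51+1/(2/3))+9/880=12178657439173/17301276960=703.92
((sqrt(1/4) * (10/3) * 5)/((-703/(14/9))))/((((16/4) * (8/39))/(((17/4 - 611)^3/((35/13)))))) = 1342219452015/719872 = 1864525.15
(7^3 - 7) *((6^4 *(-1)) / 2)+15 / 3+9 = -217714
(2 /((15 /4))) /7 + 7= 7.08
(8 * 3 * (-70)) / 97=-17.32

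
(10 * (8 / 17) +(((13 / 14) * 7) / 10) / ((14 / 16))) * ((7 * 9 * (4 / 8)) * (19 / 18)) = 30799 / 170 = 181.17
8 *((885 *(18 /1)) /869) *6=764640 /869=879.91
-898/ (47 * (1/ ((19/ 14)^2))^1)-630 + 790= 574871/ 4606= 124.81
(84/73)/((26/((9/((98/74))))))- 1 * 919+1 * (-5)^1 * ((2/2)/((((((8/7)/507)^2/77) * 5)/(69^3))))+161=-2116480388356849043/425152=-4978173425873.21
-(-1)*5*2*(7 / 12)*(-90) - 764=-1289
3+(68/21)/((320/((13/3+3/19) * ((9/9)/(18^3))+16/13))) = 170866378/56719845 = 3.01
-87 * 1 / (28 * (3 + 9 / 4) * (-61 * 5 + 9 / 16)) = 0.00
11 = 11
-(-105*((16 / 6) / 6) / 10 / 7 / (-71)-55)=11713 / 213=54.99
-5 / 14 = -0.36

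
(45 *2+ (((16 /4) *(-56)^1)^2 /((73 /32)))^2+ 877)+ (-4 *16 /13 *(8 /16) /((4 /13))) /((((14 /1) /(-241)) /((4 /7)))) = 483779262.89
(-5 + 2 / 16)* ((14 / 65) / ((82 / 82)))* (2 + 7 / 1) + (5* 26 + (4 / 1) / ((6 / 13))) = 7753 / 60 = 129.22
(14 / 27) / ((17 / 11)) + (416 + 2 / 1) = 418.34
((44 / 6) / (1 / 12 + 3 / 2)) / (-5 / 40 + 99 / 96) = 2816 / 551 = 5.11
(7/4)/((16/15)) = 105/64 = 1.64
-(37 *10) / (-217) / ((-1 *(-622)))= 185 / 67487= 0.00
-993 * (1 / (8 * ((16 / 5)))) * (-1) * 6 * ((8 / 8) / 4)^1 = 14895 / 256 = 58.18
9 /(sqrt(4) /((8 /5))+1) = 4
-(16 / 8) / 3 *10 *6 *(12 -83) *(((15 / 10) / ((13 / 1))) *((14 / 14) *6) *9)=17695.38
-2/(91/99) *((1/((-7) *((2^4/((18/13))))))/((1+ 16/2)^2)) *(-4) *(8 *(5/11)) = -40/8281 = -0.00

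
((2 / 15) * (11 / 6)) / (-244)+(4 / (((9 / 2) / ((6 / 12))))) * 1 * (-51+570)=2532709 / 10980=230.67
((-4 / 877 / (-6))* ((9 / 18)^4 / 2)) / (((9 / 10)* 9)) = 5 / 1704888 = 0.00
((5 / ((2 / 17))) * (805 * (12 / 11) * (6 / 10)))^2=60678468900 / 121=501474949.59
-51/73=-0.70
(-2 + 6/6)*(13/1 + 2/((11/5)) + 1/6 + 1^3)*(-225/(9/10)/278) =124375/9174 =13.56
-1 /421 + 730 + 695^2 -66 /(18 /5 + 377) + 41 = 35236301265 /72833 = 483795.82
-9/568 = -0.02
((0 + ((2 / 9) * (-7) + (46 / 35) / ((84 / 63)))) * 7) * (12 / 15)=-718 / 225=-3.19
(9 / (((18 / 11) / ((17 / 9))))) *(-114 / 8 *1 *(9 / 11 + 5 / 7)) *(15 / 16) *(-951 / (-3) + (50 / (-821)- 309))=-310533815 / 183904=-1688.56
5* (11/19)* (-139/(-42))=7645/798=9.58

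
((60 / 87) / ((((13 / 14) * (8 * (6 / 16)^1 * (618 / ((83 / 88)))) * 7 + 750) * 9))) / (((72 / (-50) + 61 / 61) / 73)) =-0.00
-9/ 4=-2.25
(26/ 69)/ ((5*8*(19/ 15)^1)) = 13/ 1748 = 0.01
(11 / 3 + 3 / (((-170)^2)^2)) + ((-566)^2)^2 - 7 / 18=771443136902809735027 / 7516890000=102627966739.28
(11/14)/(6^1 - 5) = 11/14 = 0.79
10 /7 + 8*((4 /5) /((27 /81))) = 20.63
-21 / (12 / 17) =-119 / 4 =-29.75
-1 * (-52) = 52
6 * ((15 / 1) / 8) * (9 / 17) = 405 / 68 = 5.96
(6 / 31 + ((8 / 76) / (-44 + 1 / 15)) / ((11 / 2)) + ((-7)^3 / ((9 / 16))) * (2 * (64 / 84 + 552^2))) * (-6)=85677736501600396 / 38426949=2229626309.95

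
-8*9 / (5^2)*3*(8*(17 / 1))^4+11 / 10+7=-147788070507 / 50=-2955761410.14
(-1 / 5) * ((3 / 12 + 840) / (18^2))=-3361 / 6480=-0.52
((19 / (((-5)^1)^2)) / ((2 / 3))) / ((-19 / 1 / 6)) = -9 / 25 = -0.36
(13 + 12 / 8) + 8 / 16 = 15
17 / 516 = 0.03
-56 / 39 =-1.44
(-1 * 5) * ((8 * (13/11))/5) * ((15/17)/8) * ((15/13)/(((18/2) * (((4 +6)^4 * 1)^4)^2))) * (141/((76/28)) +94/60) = -2773/38760000000000000000000000000000000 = -0.00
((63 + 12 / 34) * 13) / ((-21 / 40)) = -1568.74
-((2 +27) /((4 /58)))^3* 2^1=-594823321 /4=-148705830.25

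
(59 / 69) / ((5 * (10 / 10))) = 59 / 345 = 0.17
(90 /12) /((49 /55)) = 825 /98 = 8.42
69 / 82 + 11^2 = 9991 / 82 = 121.84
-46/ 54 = -23/ 27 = -0.85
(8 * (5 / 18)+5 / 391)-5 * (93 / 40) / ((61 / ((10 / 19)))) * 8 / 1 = 5842865 / 4078521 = 1.43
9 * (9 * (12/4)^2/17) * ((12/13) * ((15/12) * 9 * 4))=393660/221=1781.27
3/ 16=0.19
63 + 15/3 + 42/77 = 754/11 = 68.55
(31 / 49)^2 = 961 / 2401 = 0.40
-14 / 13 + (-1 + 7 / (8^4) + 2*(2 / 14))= -1.79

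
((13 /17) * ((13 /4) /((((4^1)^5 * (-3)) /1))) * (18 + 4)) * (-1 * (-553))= -9.84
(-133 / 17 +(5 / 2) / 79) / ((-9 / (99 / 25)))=230219 / 67150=3.43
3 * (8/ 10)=12/ 5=2.40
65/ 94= 0.69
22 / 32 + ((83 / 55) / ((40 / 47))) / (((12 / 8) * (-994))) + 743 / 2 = 2441691073 / 6560400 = 372.19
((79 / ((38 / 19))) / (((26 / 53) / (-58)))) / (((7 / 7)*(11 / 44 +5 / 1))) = -242846 / 273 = -889.55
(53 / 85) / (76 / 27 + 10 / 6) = 1431 / 10285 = 0.14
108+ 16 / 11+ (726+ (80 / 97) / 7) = 835.57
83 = 83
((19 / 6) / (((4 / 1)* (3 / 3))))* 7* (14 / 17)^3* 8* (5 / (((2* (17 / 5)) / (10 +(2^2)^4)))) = 1213465400 / 250563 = 4842.96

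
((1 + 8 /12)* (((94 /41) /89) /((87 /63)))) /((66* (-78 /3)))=-1645 /90794418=-0.00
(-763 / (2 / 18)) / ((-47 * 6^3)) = 763 / 1128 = 0.68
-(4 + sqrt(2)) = -4 - sqrt(2) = -5.41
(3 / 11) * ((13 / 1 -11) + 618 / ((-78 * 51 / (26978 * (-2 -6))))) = 2021018 / 221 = 9144.88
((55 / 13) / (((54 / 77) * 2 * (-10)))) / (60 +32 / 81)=-2541 / 508768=-0.00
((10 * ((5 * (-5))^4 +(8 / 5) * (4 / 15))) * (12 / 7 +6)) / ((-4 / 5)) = -263672163 / 7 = -37667451.86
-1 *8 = -8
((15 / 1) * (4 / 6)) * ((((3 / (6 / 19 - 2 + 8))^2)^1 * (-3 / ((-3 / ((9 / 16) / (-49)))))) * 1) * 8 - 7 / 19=-171491 / 297920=-0.58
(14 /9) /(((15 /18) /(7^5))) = 470596 /15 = 31373.07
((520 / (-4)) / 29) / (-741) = 10 / 1653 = 0.01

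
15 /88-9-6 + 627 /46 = -2427 /2024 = -1.20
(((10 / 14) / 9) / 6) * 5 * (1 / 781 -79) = -36725 / 7029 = -5.22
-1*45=-45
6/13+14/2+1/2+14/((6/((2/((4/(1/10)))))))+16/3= 3487/260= 13.41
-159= -159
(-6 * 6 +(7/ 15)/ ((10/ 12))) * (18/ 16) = -3987/ 100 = -39.87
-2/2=-1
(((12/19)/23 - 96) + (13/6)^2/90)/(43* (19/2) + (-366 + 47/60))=-2.22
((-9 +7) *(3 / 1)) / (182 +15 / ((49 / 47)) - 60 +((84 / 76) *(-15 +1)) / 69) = -0.04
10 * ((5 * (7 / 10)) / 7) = 5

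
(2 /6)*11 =11 /3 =3.67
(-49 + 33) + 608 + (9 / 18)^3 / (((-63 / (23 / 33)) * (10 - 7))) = 29538409 / 49896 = 592.00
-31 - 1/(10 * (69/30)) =-714/23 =-31.04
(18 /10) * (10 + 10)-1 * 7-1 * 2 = 27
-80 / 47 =-1.70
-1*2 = -2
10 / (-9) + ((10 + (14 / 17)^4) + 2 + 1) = 9282491 / 751689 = 12.35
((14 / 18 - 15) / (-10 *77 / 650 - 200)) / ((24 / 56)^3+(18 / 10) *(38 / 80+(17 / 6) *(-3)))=-570752000 / 115989629211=-0.00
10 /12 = 5 /6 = 0.83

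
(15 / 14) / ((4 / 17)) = 255 / 56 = 4.55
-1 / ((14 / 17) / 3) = -51 / 14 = -3.64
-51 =-51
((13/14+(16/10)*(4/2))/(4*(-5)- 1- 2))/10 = -289/16100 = -0.02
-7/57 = -0.12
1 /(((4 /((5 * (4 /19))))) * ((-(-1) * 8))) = 5 /152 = 0.03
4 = 4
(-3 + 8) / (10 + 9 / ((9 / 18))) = 5 / 28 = 0.18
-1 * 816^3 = -543338496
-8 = -8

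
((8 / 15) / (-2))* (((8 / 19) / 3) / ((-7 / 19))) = 32 / 315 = 0.10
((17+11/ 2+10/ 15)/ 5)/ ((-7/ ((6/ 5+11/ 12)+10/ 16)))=-6533/ 3600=-1.81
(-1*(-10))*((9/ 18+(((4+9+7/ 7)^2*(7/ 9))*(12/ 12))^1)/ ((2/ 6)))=13765/ 3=4588.33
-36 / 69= -12 / 23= -0.52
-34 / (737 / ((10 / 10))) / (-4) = 17 / 1474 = 0.01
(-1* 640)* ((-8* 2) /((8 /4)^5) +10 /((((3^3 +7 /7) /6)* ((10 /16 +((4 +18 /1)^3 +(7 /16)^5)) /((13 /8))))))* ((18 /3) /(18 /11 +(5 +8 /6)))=329937686812800 /1370429282201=240.75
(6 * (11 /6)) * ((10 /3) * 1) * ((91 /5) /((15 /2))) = 4004 /45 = 88.98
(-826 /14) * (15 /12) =-295 /4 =-73.75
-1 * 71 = -71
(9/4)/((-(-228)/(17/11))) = 51/3344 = 0.02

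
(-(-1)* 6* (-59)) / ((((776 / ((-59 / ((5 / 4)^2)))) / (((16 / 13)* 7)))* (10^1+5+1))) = 292404 / 31525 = 9.28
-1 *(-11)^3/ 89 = 1331/ 89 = 14.96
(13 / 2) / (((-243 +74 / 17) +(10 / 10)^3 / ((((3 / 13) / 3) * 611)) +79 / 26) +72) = -135031 / 3398363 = -0.04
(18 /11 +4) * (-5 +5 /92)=-14105 /506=-27.88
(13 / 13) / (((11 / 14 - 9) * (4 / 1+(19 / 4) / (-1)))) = 56 / 345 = 0.16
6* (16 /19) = 96 /19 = 5.05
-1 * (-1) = 1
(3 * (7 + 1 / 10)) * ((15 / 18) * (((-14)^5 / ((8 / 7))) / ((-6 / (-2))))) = -8353079 / 3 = -2784359.67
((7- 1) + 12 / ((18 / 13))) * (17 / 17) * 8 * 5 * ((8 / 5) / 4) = 704 / 3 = 234.67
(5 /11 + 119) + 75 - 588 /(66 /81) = -5799 /11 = -527.18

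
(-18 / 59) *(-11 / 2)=99 / 59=1.68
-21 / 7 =-3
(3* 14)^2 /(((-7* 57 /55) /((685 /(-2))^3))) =9769449720.39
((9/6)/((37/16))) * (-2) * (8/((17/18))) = -6912/629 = -10.99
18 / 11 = 1.64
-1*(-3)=3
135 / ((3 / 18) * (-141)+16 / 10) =-450 / 73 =-6.16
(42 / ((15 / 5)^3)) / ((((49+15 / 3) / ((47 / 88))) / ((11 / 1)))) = 329 / 1944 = 0.17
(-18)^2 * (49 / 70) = 1134 / 5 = 226.80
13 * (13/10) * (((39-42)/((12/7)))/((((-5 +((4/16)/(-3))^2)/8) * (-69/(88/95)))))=-4996992/7855075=-0.64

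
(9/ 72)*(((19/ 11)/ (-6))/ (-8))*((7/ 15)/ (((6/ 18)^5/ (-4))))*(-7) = 25137/ 1760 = 14.28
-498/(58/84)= -20916/29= -721.24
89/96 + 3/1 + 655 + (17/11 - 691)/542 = 188205085/286176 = 657.66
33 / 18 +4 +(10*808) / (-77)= -45785 / 462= -99.10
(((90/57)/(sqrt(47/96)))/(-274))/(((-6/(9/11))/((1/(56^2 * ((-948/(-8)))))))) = 15 * sqrt(282)/83350433936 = 0.00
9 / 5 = 1.80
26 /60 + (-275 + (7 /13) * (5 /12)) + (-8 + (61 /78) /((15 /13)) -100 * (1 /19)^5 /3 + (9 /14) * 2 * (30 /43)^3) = -281.23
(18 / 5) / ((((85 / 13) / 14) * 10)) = 1638 / 2125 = 0.77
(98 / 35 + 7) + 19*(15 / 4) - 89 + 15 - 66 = -1179 / 20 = -58.95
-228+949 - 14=707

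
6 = 6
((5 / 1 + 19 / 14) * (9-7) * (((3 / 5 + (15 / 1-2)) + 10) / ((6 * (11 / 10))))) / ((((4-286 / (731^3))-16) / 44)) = -8204538182564 / 49217857269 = -166.70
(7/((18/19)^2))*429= 361361/108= 3345.94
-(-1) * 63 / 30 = 21 / 10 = 2.10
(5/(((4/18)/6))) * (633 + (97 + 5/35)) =689985/7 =98569.29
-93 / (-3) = 31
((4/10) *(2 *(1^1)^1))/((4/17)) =17/5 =3.40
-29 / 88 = -0.33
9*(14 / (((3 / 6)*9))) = 28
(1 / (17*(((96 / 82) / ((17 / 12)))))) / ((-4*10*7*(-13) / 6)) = 41 / 349440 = 0.00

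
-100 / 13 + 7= -9 / 13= -0.69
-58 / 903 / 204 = -29 / 92106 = -0.00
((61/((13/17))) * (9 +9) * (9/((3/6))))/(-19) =-1360.28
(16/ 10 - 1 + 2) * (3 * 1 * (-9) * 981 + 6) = -344253/ 5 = -68850.60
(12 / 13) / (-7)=-12 / 91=-0.13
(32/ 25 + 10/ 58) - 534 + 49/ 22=-8458609/ 15950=-530.32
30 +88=118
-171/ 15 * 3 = -171/ 5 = -34.20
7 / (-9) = -7 / 9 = -0.78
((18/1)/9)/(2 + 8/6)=3/5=0.60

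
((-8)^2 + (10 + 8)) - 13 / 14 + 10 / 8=2305 / 28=82.32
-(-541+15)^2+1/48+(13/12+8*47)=-13262347/48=-276298.90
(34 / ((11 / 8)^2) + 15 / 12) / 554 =9309 / 268136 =0.03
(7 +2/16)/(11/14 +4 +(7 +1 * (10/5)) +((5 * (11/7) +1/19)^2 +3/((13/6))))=4369183/47668468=0.09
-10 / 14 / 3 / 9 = -5 / 189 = -0.03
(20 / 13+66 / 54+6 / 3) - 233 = -228.24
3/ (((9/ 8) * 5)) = 8/ 15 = 0.53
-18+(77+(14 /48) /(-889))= 179831 /3048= 59.00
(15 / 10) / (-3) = -1 / 2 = -0.50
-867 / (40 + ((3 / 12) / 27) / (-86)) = -21.68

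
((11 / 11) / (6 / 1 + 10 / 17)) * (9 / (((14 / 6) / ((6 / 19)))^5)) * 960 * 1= 17346234240 / 291310571251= 0.06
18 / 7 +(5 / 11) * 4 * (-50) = -6802 / 77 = -88.34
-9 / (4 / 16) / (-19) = 36 / 19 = 1.89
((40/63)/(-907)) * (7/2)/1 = -20/8163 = -0.00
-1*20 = -20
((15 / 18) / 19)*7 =35 / 114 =0.31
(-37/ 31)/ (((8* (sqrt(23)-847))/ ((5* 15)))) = 2775* sqrt(23)/ 177911728 +2350425/ 177911728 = 0.01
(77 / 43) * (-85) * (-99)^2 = -64147545 / 43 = -1491803.37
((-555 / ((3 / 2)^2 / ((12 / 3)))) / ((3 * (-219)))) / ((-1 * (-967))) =2960 / 1905957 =0.00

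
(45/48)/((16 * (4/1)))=15/1024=0.01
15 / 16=0.94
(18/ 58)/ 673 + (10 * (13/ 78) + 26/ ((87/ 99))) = 1829914/ 58551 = 31.25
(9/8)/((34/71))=639/272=2.35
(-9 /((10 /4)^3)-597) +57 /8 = -590451 /1000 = -590.45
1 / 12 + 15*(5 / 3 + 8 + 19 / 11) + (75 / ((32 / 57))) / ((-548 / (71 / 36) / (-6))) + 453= 725532631 / 1157376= 626.88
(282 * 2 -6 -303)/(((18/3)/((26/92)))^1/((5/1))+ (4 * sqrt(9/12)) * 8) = -381225/264052+ 359125 * sqrt(3)/66013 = 7.98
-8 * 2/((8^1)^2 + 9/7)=-112/457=-0.25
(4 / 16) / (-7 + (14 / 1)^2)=1 / 756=0.00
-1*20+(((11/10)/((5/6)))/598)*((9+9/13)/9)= -1943269/97175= -20.00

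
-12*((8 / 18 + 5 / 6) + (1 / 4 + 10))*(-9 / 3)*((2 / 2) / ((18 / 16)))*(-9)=-3320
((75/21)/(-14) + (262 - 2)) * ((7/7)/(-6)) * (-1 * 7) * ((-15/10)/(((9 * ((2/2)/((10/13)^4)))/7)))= -10606250/85683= -123.78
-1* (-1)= 1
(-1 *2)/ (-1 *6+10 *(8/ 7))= -7/ 19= -0.37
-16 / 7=-2.29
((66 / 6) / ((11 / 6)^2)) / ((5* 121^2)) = 36 / 805255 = 0.00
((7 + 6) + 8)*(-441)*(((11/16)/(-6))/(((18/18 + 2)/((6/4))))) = 33957/64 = 530.58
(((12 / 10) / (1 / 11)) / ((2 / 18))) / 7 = 16.97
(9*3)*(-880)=-23760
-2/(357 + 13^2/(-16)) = -32/5543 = -0.01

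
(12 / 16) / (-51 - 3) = -1 / 72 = -0.01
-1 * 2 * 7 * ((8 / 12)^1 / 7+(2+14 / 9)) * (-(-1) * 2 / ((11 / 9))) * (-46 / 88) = 5290 / 121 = 43.72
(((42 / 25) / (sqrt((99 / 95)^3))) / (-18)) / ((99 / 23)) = -3059 *sqrt(1045) / 4851495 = -0.02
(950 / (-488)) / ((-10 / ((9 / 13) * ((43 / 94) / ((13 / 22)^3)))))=48934215 / 163768774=0.30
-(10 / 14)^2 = -0.51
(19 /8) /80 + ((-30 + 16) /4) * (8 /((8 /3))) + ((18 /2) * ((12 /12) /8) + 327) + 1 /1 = 203939 /640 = 318.65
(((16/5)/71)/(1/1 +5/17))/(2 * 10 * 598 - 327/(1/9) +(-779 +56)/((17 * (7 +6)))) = 0.00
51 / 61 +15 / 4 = 1119 / 244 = 4.59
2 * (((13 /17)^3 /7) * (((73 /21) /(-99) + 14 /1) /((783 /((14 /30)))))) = 0.00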